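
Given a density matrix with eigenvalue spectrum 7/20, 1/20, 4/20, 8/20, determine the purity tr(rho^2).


tr(rho^2) = sum of eigenvalues squared
= (7/20)^2 + (1/20)^2 + (4/20)^2 + (8/20)^2
= (49 + 1 + 16 + 64) / 400
= 130/400
= 0.3250

0.3250


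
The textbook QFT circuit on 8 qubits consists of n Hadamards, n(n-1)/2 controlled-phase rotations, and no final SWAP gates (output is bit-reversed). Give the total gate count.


Hadamard gates: 8
Controlled rotations: n*(n-1)/2 = 8*7/2 = 28
SWAP gates: 0 (omitted)
Total = 8 + 28
= 36

36


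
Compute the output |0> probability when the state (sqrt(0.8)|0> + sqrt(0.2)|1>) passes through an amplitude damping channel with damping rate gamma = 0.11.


For amplitude damping with parameter gamma on state sqrt(a)|0> + sqrt(b)|1>:
alpha^2 = 0.8, beta^2 = 0.2
P(|0>) = alpha^2 + gamma * beta^2
= 0.8 + 0.11 * 0.2
= 0.8 + 0.0220
= 0.8220

0.8220


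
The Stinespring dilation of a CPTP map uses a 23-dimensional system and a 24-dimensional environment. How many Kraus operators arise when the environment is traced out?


Tracing out the environment in an orthonormal basis {|i>_E} gives Kraus operators K_i = <i|_E U |0>_E.
Number of Kraus operators = dim(H_env) = d_env
= 24

24


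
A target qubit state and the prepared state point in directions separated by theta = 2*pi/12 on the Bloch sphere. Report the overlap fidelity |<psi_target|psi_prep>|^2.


For states separated by angle theta on Bloch sphere:
F = cos^2(theta/2)
theta = 2*pi/12 = 0.5236
theta/2 = 0.2618
cos(theta/2) = 0.9659
F = 0.9330

0.9330


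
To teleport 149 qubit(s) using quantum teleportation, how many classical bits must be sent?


Quantum teleportation requires 2 classical bits per qubit teleported.
149 qubit(s) -> 2 * 149 = 298 classical bits

298


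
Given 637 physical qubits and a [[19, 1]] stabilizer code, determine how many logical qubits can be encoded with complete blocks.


Each code block uses 19 physical qubits for 1 logical qubit(s).
Number of complete blocks = floor(637 / 19) = 33
Logical qubits = 33 * 1
= 33

33


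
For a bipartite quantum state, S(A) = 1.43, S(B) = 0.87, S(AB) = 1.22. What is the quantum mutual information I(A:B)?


I(A:B) = S(A) + S(B) - S(AB)
= 1.43 + 0.87 - 1.22
= 1.0800

1.0800


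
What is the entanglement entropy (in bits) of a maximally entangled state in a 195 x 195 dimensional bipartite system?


For a maximally entangled state in d x d:
S = log2(d) = log2(195)
= 7.6073

7.6073


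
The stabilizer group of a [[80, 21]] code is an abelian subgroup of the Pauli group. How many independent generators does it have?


For an [[n,k]] stabilizer code:
Number of stabilizer generators = n - k
= 80 - 21
= 59

59


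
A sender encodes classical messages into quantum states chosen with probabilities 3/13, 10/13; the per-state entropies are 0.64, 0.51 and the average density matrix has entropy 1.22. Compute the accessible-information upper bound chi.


chi = S(rho) - sum_i p_i * S(rho_i)
Weighted entropy = 3/13 * 0.64 + 10/13 * 0.51
= 0.5400
chi = 1.22 - 0.5400
= 0.6800

0.6800


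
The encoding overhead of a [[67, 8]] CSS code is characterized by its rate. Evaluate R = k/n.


Code rate R = k/n
= 8/67
= 0.1194

0.1194


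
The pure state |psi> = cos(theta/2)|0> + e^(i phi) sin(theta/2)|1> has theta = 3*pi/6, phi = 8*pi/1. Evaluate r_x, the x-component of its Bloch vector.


theta = 1.5708, phi = 25.1327
r_x = sin(theta)*cos(phi) = 1.0000 * 1.0000
r_x = 1.0000

1.0000


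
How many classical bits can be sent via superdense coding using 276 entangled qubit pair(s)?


Superdense coding allows 2 classical bits per shared entangled pair.
276 pair(s) -> 2 * 276 = 552 classical bits

552


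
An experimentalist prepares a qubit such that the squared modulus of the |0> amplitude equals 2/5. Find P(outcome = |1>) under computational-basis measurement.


|alpha|^2 = 2/5 = 0.4000
|beta|^2 = 1 - 2/5 = 3/5 = 0.6000
P(|1>) = |beta|^2 = 0.6000

0.6000


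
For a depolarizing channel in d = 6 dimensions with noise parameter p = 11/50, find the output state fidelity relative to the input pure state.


F = (1-p) + p/d
= (1 - 0.2200) + 0.2200/6
= 0.7800 + 0.0367
= 0.8167

0.8167


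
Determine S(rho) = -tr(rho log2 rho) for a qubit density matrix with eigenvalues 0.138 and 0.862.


S = -p*log2(p) - (1-p)*log2(1-p)
p = 0.1380, 1-p = 0.8620
= -0.1380 * log2(0.1380) - 0.8620 * log2(0.8620)
= -(-0.3943) - (-0.1847)
= 0.5790

0.5790


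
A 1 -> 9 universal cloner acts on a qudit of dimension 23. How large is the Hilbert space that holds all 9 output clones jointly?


Output space = H^(tensor 9) where dim(H) = 23
dim = 23^9
= 529 (after 2 factors)
= 12167 (after 3 factors)
= 279841 (after 4 factors)
= 6436343 (after 5 factors)
= 148035889 (after 6 factors)
= 3404825447 (after 7 factors)
= 78310985281 (after 8 factors)
= 1801152661463 (after 9 factors)
= 1801152661463

1801152661463


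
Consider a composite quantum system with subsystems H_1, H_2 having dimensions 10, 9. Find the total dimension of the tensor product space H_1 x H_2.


dim(H_1 x H_2) = 10 * 9
= 90

90


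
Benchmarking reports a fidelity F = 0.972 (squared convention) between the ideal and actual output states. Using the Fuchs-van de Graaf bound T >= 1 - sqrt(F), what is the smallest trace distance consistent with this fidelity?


Fuchs-van de Graaf (squared-fidelity convention): 1 - sqrt(F) <= T <= sqrt(1 - F).
Lower bound: T >= 1 - sqrt(F)
sqrt(F) = sqrt(0.972) = 0.9859
T >= 1 - 0.9859
T >= 0.0141

0.0141


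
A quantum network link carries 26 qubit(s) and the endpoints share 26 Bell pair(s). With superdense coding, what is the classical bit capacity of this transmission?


Superdense coding allows 2 classical bits per shared entangled pair.
26 pair(s) -> 2 * 26 = 52 classical bits

52


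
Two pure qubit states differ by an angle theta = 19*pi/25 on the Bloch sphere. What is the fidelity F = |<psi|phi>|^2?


For states separated by angle theta on Bloch sphere:
F = cos^2(theta/2)
theta = 19*pi/25 = 2.3876
theta/2 = 1.1938
cos(theta/2) = 0.3681
F = 0.1355

0.1355


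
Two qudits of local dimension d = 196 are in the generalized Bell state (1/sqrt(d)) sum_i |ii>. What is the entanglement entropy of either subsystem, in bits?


For a maximally entangled state in d x d:
S = log2(d) = log2(196)
= 7.6147

7.6147


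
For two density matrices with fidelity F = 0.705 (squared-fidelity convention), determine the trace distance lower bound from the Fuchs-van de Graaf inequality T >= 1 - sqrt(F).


Fuchs-van de Graaf (squared-fidelity convention): 1 - sqrt(F) <= T <= sqrt(1 - F).
Lower bound: T >= 1 - sqrt(F)
sqrt(F) = sqrt(0.705) = 0.8396
T >= 1 - 0.8396
T >= 0.1604

0.1604


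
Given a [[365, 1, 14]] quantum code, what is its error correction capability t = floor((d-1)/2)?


Code parameters: [[365, 1, 14]], distance d = 14.
Number of correctable errors = floor((d-1)/2)
= floor((14 - 1)/2)
= floor(13/2)
= 6

6


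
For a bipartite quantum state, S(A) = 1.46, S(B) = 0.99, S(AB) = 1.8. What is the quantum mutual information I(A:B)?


I(A:B) = S(A) + S(B) - S(AB)
= 1.46 + 0.99 - 1.8
= 0.6500

0.6500


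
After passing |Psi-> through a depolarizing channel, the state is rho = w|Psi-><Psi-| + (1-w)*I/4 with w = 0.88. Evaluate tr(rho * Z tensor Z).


|Psi-> = (|01> - |10>)/sqrt(2)
For the pure Bell state, <Z_A Z_B> = -1 (Bell-state Pauli correlator).
The maximally-mixed part I/4 has tr(I/4 * P tensor P) = 0 for any traceless Pauli P.
So <Z_A Z_B>_rho = w * (-1) + (1 - w) * 0
= 0.88 * (-1)
= -0.8800

-0.8800


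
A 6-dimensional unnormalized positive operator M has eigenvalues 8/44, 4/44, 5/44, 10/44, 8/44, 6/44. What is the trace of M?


tr(M) = sum of eigenvalues
= 8/44 + 4/44 + 5/44 + 10/44 + 8/44 + 6/44
= 41/44
= 0.9318

0.9318


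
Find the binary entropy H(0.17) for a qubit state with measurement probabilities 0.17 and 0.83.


S = -p*log2(p) - (1-p)*log2(1-p)
p = 0.1700, 1-p = 0.8300
= -0.1700 * log2(0.1700) - 0.8300 * log2(0.8300)
= -(-0.4346) - (-0.2231)
= 0.6577

0.6577


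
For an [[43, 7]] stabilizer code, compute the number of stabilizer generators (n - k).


For an [[n,k]] stabilizer code:
Number of stabilizer generators = n - k
= 43 - 7
= 36

36


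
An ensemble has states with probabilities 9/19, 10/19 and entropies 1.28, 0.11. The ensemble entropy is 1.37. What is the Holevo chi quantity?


chi = S(rho) - sum_i p_i * S(rho_i)
Weighted entropy = 9/19 * 1.28 + 10/19 * 0.11
= 0.6642
chi = 1.37 - 0.6642
= 0.7058

0.7058


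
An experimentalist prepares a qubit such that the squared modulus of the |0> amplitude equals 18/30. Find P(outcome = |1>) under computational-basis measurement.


|alpha|^2 = 18/30 = 0.6000
|beta|^2 = 1 - 18/30 = 12/30 = 0.4000
P(|1>) = |beta|^2 = 0.4000

0.4000


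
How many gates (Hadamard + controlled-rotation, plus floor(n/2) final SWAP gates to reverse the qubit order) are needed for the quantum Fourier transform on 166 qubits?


Hadamard gates: 166
Controlled rotations: n*(n-1)/2 = 166*165/2 = 13695
SWAP gates: floor(n/2) = floor(166/2) = 83
Total = 166 + 13695 + 83
= 13944

13944


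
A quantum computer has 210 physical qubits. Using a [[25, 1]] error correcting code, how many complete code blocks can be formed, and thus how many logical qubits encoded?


Each code block uses 25 physical qubits for 1 logical qubit(s).
Number of complete blocks = floor(210 / 25) = 8
Logical qubits = 8 * 1
= 8

8


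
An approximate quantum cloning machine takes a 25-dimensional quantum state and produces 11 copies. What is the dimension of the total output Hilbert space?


Output space = H^(tensor 11) where dim(H) = 25
dim = 25^11
= 625 (after 2 factors)
= 15625 (after 3 factors)
= 390625 (after 4 factors)
= 9765625 (after 5 factors)
= 244140625 (after 6 factors)
= 6103515625 (after 7 factors)
= 152587890625 (after 8 factors)
= 3814697265625 (after 9 factors)
= 95367431640625 (after 10 factors)
= 2384185791015625 (after 11 factors)
= 2384185791015625

2384185791015625


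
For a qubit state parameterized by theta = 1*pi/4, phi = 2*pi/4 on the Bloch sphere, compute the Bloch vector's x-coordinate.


theta = 0.7854, phi = 1.5708
r_x = sin(theta)*cos(phi) = 0.7071 * 0.0000
r_x = 0.0000

0.0000


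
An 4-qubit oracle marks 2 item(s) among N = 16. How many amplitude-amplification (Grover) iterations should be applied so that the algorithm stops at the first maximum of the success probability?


After j Grover iterations the success probability is P(j) = sin^2((2j+1)*theta), where sin(theta) = sqrt(k/N).
N = 2^4 = 16, k = 2
sin(theta) = sqrt(k/N) = 0.3535533906
theta = arcsin(sqrt(k/N)) = 0.3613671239 rad
P(j) reaches its first maximum when (2j+1)*theta is as close as possible to pi/2, i.e. j = round(pi/(4*theta) - 1/2).
pi/(4*theta) - 1/2 = 1.6734
(For comparison, the common estimate pi/4 * sqrt(N/k) = 2.2214; the exact maximiser is used here.)
Optimal iterations = 2

2


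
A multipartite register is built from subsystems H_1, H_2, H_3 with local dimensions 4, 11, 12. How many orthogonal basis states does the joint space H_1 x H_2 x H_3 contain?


dim(H_1 x H_2 x H_3) = 4 * 11 * 12
= 44 * 12
= 528

528


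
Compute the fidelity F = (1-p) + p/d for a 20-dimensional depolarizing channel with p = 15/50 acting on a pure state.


F = (1-p) + p/d
= (1 - 0.3000) + 0.3000/20
= 0.7000 + 0.0150
= 0.7150

0.7150


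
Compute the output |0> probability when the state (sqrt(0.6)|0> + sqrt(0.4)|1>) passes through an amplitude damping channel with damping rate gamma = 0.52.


For amplitude damping with parameter gamma on state sqrt(a)|0> + sqrt(b)|1>:
alpha^2 = 0.6, beta^2 = 0.4
P(|0>) = alpha^2 + gamma * beta^2
= 0.6 + 0.52 * 0.4
= 0.6 + 0.2080
= 0.8080

0.8080


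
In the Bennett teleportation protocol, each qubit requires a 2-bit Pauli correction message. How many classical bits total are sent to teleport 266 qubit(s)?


Quantum teleportation requires 2 classical bits per qubit teleported.
266 qubit(s) -> 2 * 266 = 532 classical bits

532


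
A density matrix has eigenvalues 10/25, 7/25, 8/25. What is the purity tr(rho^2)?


tr(rho^2) = sum of eigenvalues squared
= (10/25)^2 + (7/25)^2 + (8/25)^2
= (100 + 49 + 64) / 625
= 213/625
= 0.3408

0.3408


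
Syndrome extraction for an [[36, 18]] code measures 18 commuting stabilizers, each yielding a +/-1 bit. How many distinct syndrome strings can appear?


Each stabilizer generator gives a binary (+1 or -1) measurement outcome.
With 18 independent generators:
Total syndromes = 2^18
= 262144

262144


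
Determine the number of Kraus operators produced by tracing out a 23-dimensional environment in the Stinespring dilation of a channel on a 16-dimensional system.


Tracing out the environment in an orthonormal basis {|i>_E} gives Kraus operators K_i = <i|_E U |0>_E.
Number of Kraus operators = dim(H_env) = d_env
= 23

23


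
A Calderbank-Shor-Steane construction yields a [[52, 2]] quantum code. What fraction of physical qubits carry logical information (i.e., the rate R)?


Code rate R = k/n
= 2/52
= 0.0385

0.0385


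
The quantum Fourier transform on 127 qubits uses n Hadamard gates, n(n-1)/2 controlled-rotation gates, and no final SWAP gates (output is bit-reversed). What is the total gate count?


Hadamard gates: 127
Controlled rotations: n*(n-1)/2 = 127*126/2 = 8001
SWAP gates: 0 (omitted)
Total = 127 + 8001
= 8128

8128


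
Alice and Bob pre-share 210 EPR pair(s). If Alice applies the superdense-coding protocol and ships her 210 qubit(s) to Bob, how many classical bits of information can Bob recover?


Superdense coding allows 2 classical bits per shared entangled pair.
210 pair(s) -> 2 * 210 = 420 classical bits

420


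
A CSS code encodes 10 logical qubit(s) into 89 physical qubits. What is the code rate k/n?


Code rate R = k/n
= 10/89
= 0.1124

0.1124


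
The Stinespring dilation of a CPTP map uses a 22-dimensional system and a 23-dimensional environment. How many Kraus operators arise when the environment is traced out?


Tracing out the environment in an orthonormal basis {|i>_E} gives Kraus operators K_i = <i|_E U |0>_E.
Number of Kraus operators = dim(H_env) = d_env
= 23

23


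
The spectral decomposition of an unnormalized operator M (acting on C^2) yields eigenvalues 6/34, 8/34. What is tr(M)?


tr(M) = sum of eigenvalues
= 6/34 + 8/34
= 14/34
= 0.4118

0.4118


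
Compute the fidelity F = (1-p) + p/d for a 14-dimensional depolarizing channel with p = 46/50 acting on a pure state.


F = (1-p) + p/d
= (1 - 0.9200) + 0.9200/14
= 0.0800 + 0.0657
= 0.1457

0.1457


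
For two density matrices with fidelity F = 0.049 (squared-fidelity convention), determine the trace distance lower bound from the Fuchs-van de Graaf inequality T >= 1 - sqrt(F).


Fuchs-van de Graaf (squared-fidelity convention): 1 - sqrt(F) <= T <= sqrt(1 - F).
Lower bound: T >= 1 - sqrt(F)
sqrt(F) = sqrt(0.049) = 0.2214
T >= 1 - 0.2214
T >= 0.7786

0.7786


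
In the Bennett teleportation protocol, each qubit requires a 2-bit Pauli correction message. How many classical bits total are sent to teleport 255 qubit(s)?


Quantum teleportation requires 2 classical bits per qubit teleported.
255 qubit(s) -> 2 * 255 = 510 classical bits

510


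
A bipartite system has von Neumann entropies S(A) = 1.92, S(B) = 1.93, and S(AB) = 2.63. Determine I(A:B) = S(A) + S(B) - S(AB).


I(A:B) = S(A) + S(B) - S(AB)
= 1.92 + 1.93 - 2.63
= 1.2200

1.2200


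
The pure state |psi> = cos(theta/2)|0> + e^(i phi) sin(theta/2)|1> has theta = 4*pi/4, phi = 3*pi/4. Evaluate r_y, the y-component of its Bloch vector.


theta = 3.1416, phi = 2.3562
r_y = sin(theta)*sin(phi) = 0.0000 * 0.7071
r_y = 0.0000

0.0000


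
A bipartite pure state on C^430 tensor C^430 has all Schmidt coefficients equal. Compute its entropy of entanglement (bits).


For a maximally entangled state in d x d:
S = log2(d) = log2(430)
= 8.7482

8.7482


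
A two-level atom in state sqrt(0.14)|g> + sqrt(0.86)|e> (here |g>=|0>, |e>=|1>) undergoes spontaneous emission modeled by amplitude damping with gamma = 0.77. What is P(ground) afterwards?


For amplitude damping with parameter gamma on state sqrt(a)|0> + sqrt(b)|1>:
alpha^2 = 0.14, beta^2 = 0.86
P(|0>) = alpha^2 + gamma * beta^2
= 0.14 + 0.77 * 0.86
= 0.14 + 0.6622
= 0.8022

0.8022


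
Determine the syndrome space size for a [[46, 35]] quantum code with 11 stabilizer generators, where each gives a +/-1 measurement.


Each stabilizer generator gives a binary (+1 or -1) measurement outcome.
With 11 independent generators:
Total syndromes = 2^11
= 2048

2048


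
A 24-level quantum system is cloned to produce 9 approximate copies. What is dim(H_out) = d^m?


Output space = H^(tensor 9) where dim(H) = 24
dim = 24^9
= 576 (after 2 factors)
= 13824 (after 3 factors)
= 331776 (after 4 factors)
= 7962624 (after 5 factors)
= 191102976 (after 6 factors)
= 4586471424 (after 7 factors)
= 110075314176 (after 8 factors)
= 2641807540224 (after 9 factors)
= 2641807540224

2641807540224


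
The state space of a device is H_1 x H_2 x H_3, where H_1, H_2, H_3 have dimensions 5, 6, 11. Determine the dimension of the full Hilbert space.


dim(H_1 x H_2 x H_3) = 5 * 6 * 11
= 30 * 11
= 330

330


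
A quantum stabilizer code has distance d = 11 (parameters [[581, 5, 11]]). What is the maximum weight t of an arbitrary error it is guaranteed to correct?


Code parameters: [[581, 5, 11]], distance d = 11.
Number of correctable errors = floor((d-1)/2)
= floor((11 - 1)/2)
= floor(10/2)
= 5

5


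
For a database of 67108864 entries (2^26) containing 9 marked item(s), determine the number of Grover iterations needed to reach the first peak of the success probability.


After j Grover iterations the success probability is P(j) = sin^2((2j+1)*theta), where sin(theta) = sqrt(k/N).
N = 2^26 = 67108864, k = 9
sin(theta) = sqrt(k/N) = 0.0003662109375
theta = arcsin(sqrt(k/N)) = 0.0003662109457 rad
P(j) reaches its first maximum when (2j+1)*theta is as close as possible to pi/2, i.e. j = round(pi/(4*theta) - 1/2).
pi/(4*theta) - 1/2 = 2144.1605
(For comparison, the common estimate pi/4 * sqrt(N/k) = 2144.6606; the exact maximiser is used here.)
Optimal iterations = 2144

2144


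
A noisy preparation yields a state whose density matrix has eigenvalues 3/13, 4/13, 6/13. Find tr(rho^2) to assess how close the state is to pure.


tr(rho^2) = sum of eigenvalues squared
= (3/13)^2 + (4/13)^2 + (6/13)^2
= (9 + 16 + 36) / 169
= 61/169
= 0.3609

0.3609


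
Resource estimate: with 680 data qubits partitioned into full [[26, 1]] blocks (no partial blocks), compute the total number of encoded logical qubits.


Each code block uses 26 physical qubits for 1 logical qubit(s).
Number of complete blocks = floor(680 / 26) = 26
Logical qubits = 26 * 1
= 26

26


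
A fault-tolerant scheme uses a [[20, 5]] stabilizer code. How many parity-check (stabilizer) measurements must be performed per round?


For an [[n,k]] stabilizer code:
Number of stabilizer generators = n - k
= 20 - 5
= 15

15


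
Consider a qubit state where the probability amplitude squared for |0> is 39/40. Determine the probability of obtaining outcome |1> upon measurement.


|alpha|^2 = 39/40 = 0.9750
|beta|^2 = 1 - 39/40 = 1/40 = 0.0250
P(|1>) = |beta|^2 = 0.0250

0.0250


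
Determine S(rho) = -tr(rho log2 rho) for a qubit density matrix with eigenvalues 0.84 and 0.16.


S = -p*log2(p) - (1-p)*log2(1-p)
p = 0.8400, 1-p = 0.1600
= -0.8400 * log2(0.8400) - 0.1600 * log2(0.1600)
= -(-0.2113) - (-0.4230)
= 0.6343

0.6343


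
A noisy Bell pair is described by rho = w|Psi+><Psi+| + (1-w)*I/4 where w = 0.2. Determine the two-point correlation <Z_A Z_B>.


|Psi+> = (|01> + |10>)/sqrt(2)
For the pure Bell state, <Z_A Z_B> = -1 (Bell-state Pauli correlator).
The maximally-mixed part I/4 has tr(I/4 * P tensor P) = 0 for any traceless Pauli P.
So <Z_A Z_B>_rho = w * (-1) + (1 - w) * 0
= 0.2 * (-1)
= -0.2000

-0.2000


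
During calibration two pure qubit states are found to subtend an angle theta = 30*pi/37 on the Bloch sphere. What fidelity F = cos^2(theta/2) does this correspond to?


For states separated by angle theta on Bloch sphere:
F = cos^2(theta/2)
theta = 30*pi/37 = 2.5472
theta/2 = 1.2736
cos(theta/2) = 0.2928
F = 0.0857

0.0857


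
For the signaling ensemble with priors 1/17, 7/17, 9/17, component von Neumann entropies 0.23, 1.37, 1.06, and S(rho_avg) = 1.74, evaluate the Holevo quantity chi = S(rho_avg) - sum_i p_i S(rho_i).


chi = S(rho) - sum_i p_i * S(rho_i)
Weighted entropy = 1/17 * 0.23 + 7/17 * 1.37 + 9/17 * 1.06
= 1.1388
chi = 1.74 - 1.1388
= 0.6012

0.6012


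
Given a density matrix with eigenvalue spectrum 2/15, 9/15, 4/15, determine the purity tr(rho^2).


tr(rho^2) = sum of eigenvalues squared
= (2/15)^2 + (9/15)^2 + (4/15)^2
= (4 + 81 + 16) / 225
= 101/225
= 0.4489

0.4489


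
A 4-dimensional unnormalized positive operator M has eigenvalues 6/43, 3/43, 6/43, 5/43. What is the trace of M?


tr(M) = sum of eigenvalues
= 6/43 + 3/43 + 6/43 + 5/43
= 20/43
= 0.4651

0.4651


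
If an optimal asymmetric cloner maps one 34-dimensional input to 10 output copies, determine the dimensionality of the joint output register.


Output space = H^(tensor 10) where dim(H) = 34
dim = 34^10
= 1156 (after 2 factors)
= 39304 (after 3 factors)
= 1336336 (after 4 factors)
= 45435424 (after 5 factors)
= 1544804416 (after 6 factors)
= 52523350144 (after 7 factors)
= 1785793904896 (after 8 factors)
= 60716992766464 (after 9 factors)
= 2064377754059776 (after 10 factors)
= 2064377754059776

2064377754059776


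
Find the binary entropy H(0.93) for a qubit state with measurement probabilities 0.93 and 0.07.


S = -p*log2(p) - (1-p)*log2(1-p)
p = 0.9300, 1-p = 0.0700
= -0.9300 * log2(0.9300) - 0.0700 * log2(0.0700)
= -(-0.0974) - (-0.2686)
= 0.3659

0.3659


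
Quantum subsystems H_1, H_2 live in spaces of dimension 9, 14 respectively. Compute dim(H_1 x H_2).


dim(H_1 x H_2) = 9 * 14
= 126

126


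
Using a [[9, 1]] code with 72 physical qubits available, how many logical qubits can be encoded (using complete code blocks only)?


Each code block uses 9 physical qubits for 1 logical qubit(s).
Number of complete blocks = floor(72 / 9) = 8
Logical qubits = 8 * 1
= 8

8


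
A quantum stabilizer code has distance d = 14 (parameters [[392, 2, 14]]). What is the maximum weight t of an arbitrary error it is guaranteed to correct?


Code parameters: [[392, 2, 14]], distance d = 14.
Number of correctable errors = floor((d-1)/2)
= floor((14 - 1)/2)
= floor(13/2)
= 6

6


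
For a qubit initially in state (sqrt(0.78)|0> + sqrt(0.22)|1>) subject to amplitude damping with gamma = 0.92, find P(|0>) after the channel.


For amplitude damping with parameter gamma on state sqrt(a)|0> + sqrt(b)|1>:
alpha^2 = 0.78, beta^2 = 0.22
P(|0>) = alpha^2 + gamma * beta^2
= 0.78 + 0.92 * 0.22
= 0.78 + 0.2024
= 0.9824

0.9824


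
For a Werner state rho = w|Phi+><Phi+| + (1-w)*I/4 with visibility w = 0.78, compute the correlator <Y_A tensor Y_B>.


|Phi+> = (|00> + |11>)/sqrt(2)
For the pure Bell state, <Y_A Y_B> = -1 (Bell-state Pauli correlator).
The maximally-mixed part I/4 has tr(I/4 * P tensor P) = 0 for any traceless Pauli P.
So <Y_A Y_B>_rho = w * (-1) + (1 - w) * 0
= 0.78 * (-1)
= -0.7800

-0.7800


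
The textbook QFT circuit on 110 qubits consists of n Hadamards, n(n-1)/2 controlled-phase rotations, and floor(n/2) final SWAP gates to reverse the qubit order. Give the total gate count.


Hadamard gates: 110
Controlled rotations: n*(n-1)/2 = 110*109/2 = 5995
SWAP gates: floor(n/2) = floor(110/2) = 55
Total = 110 + 5995 + 55
= 6160

6160


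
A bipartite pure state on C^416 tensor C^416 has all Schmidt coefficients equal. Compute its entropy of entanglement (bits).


For a maximally entangled state in d x d:
S = log2(d) = log2(416)
= 8.7004

8.7004


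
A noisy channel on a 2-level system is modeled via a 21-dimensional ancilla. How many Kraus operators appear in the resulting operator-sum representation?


Tracing out the environment in an orthonormal basis {|i>_E} gives Kraus operators K_i = <i|_E U |0>_E.
Number of Kraus operators = dim(H_env) = d_env
= 21

21


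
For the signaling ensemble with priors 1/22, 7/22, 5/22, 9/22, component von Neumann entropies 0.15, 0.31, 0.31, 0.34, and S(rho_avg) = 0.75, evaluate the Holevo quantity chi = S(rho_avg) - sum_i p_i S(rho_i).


chi = S(rho) - sum_i p_i * S(rho_i)
Weighted entropy = 1/22 * 0.15 + 7/22 * 0.31 + 5/22 * 0.31 + 9/22 * 0.34
= 0.3150
chi = 0.75 - 0.3150
= 0.4350

0.4350


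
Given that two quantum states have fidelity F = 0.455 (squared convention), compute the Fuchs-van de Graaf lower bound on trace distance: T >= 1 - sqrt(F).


Fuchs-van de Graaf (squared-fidelity convention): 1 - sqrt(F) <= T <= sqrt(1 - F).
Lower bound: T >= 1 - sqrt(F)
sqrt(F) = sqrt(0.455) = 0.6745
T >= 1 - 0.6745
T >= 0.3255

0.3255


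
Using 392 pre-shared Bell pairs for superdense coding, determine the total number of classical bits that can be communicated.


Superdense coding allows 2 classical bits per shared entangled pair.
392 pair(s) -> 2 * 392 = 784 classical bits

784


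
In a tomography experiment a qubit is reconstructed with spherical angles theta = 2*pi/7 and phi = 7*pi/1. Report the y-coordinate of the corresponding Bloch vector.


theta = 0.8976, phi = 21.9911
r_y = sin(theta)*sin(phi) = 0.7818 * 0.0000
r_y = 0.0000

0.0000


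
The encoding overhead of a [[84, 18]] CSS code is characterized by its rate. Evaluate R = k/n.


Code rate R = k/n
= 18/84
= 0.2143

0.2143


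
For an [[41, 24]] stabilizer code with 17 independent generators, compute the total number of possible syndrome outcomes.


Each stabilizer generator gives a binary (+1 or -1) measurement outcome.
With 17 independent generators:
Total syndromes = 2^17
= 131072

131072


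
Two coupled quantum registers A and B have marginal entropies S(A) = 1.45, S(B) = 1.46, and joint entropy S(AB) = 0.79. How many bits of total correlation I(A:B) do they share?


I(A:B) = S(A) + S(B) - S(AB)
= 1.45 + 1.46 - 0.79
= 2.1200

2.1200


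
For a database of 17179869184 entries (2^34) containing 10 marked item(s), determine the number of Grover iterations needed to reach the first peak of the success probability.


After j Grover iterations the success probability is P(j) = sin^2((2j+1)*theta), where sin(theta) = sqrt(k/N).
N = 2^34 = 17179869184, k = 10
sin(theta) = sqrt(k/N) = 2.412626389e-05
theta = arcsin(sqrt(k/N)) = 2.412626389e-05 rad
P(j) reaches its first maximum when (2j+1)*theta is as close as possible to pi/2, i.e. j = round(pi/(4*theta) - 1/2).
pi/(4*theta) - 1/2 = 32553.1588
(For comparison, the common estimate pi/4 * sqrt(N/k) = 32553.6588; the exact maximiser is used here.)
Optimal iterations = 32553

32553


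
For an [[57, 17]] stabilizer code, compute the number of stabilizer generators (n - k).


For an [[n,k]] stabilizer code:
Number of stabilizer generators = n - k
= 57 - 17
= 40

40


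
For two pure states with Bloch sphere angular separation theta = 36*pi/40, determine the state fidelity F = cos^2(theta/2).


For states separated by angle theta on Bloch sphere:
F = cos^2(theta/2)
theta = 36*pi/40 = 2.8274
theta/2 = 1.4137
cos(theta/2) = 0.1564
F = 0.0245

0.0245


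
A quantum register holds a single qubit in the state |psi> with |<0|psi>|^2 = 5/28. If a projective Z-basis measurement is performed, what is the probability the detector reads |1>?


|alpha|^2 = 5/28 = 0.1786
|beta|^2 = 1 - 5/28 = 23/28 = 0.8214
P(|1>) = |beta|^2 = 0.8214

0.8214


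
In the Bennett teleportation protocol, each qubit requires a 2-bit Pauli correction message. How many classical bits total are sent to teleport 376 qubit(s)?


Quantum teleportation requires 2 classical bits per qubit teleported.
376 qubit(s) -> 2 * 376 = 752 classical bits

752


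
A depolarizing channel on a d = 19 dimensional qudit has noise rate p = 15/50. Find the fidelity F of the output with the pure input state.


F = (1-p) + p/d
= (1 - 0.3000) + 0.3000/19
= 0.7000 + 0.0158
= 0.7158

0.7158


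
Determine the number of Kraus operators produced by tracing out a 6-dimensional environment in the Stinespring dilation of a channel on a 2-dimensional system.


Tracing out the environment in an orthonormal basis {|i>_E} gives Kraus operators K_i = <i|_E U |0>_E.
Number of Kraus operators = dim(H_env) = d_env
= 6

6


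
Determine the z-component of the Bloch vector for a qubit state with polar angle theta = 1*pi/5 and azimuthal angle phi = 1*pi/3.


theta = 0.6283, phi = 1.0472
r_z = cos(theta) = 0.8090

0.8090


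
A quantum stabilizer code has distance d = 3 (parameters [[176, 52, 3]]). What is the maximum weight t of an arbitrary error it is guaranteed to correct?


Code parameters: [[176, 52, 3]], distance d = 3.
Number of correctable errors = floor((d-1)/2)
= floor((3 - 1)/2)
= floor(2/2)
= 1

1


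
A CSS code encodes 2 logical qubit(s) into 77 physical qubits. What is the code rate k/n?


Code rate R = k/n
= 2/77
= 0.0260

0.0260


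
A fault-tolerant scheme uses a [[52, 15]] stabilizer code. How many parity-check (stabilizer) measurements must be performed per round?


For an [[n,k]] stabilizer code:
Number of stabilizer generators = n - k
= 52 - 15
= 37

37


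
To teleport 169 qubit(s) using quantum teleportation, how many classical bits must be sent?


Quantum teleportation requires 2 classical bits per qubit teleported.
169 qubit(s) -> 2 * 169 = 338 classical bits

338


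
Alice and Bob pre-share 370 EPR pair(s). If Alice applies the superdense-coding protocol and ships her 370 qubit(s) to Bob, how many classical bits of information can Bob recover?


Superdense coding allows 2 classical bits per shared entangled pair.
370 pair(s) -> 2 * 370 = 740 classical bits

740


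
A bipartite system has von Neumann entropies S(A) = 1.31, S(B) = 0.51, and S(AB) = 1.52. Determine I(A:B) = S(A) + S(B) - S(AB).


I(A:B) = S(A) + S(B) - S(AB)
= 1.31 + 0.51 - 1.52
= 0.3000

0.3000


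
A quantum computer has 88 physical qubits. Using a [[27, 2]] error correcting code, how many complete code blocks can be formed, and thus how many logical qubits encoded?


Each code block uses 27 physical qubits for 2 logical qubit(s).
Number of complete blocks = floor(88 / 27) = 3
Logical qubits = 3 * 2
= 6

6


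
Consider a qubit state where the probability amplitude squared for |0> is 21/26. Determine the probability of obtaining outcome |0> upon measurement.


|alpha|^2 = 21/26 = 0.8077
|beta|^2 = 1 - 21/26 = 5/26 = 0.1923
P(|0>) = |alpha|^2 = 0.8077

0.8077


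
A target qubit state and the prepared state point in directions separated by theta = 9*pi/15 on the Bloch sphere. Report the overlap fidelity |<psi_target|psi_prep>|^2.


For states separated by angle theta on Bloch sphere:
F = cos^2(theta/2)
theta = 9*pi/15 = 1.8850
theta/2 = 0.9425
cos(theta/2) = 0.5878
F = 0.3455

0.3455


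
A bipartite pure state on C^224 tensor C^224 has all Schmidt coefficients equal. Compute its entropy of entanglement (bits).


For a maximally entangled state in d x d:
S = log2(d) = log2(224)
= 7.8074

7.8074


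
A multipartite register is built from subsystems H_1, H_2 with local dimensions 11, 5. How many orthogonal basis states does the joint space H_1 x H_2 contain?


dim(H_1 x H_2) = 11 * 5
= 55

55


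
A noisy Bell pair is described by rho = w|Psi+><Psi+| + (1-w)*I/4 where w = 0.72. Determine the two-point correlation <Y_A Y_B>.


|Psi+> = (|01> + |10>)/sqrt(2)
For the pure Bell state, <Y_A Y_B> = +1 (Bell-state Pauli correlator).
The maximally-mixed part I/4 has tr(I/4 * P tensor P) = 0 for any traceless Pauli P.
So <Y_A Y_B>_rho = w * (+1) + (1 - w) * 0
= 0.72 * (+1)
= 0.7200

0.7200


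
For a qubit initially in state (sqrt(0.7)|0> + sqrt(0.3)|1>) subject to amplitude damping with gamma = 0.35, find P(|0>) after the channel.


For amplitude damping with parameter gamma on state sqrt(a)|0> + sqrt(b)|1>:
alpha^2 = 0.7, beta^2 = 0.3
P(|0>) = alpha^2 + gamma * beta^2
= 0.7 + 0.35 * 0.3
= 0.7 + 0.1050
= 0.8050

0.8050


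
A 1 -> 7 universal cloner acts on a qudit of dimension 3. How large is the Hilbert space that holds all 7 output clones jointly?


Output space = H^(tensor 7) where dim(H) = 3
dim = 3^7
= 9 (after 2 factors)
= 27 (after 3 factors)
= 81 (after 4 factors)
= 243 (after 5 factors)
= 729 (after 6 factors)
= 2187 (after 7 factors)
= 2187

2187


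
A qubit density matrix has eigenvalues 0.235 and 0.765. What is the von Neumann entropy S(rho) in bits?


S = -p*log2(p) - (1-p)*log2(1-p)
p = 0.2350, 1-p = 0.7650
= -0.2350 * log2(0.2350) - 0.7650 * log2(0.7650)
= -(-0.4910) - (-0.2956)
= 0.7866

0.7866


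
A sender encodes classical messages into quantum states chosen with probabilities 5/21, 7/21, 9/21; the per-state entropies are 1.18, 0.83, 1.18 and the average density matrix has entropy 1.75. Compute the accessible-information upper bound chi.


chi = S(rho) - sum_i p_i * S(rho_i)
Weighted entropy = 5/21 * 1.18 + 7/21 * 0.83 + 9/21 * 1.18
= 1.0633
chi = 1.75 - 1.0633
= 0.6867

0.6867


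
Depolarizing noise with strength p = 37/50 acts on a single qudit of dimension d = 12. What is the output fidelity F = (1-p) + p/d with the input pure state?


F = (1-p) + p/d
= (1 - 0.7400) + 0.7400/12
= 0.2600 + 0.0617
= 0.3217

0.3217


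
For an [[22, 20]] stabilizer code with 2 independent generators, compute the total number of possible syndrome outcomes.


Each stabilizer generator gives a binary (+1 or -1) measurement outcome.
With 2 independent generators:
Total syndromes = 2^2
= 4

4


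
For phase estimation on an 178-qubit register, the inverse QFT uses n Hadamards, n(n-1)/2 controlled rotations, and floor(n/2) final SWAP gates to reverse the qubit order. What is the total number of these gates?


Hadamard gates: 178
Controlled rotations: n*(n-1)/2 = 178*177/2 = 15753
SWAP gates: floor(n/2) = floor(178/2) = 89
Total = 178 + 15753 + 89
= 16020

16020


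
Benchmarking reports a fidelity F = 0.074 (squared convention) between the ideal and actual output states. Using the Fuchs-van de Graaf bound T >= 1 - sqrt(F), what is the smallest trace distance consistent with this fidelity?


Fuchs-van de Graaf (squared-fidelity convention): 1 - sqrt(F) <= T <= sqrt(1 - F).
Lower bound: T >= 1 - sqrt(F)
sqrt(F) = sqrt(0.074) = 0.2720
T >= 1 - 0.2720
T >= 0.7280

0.7280


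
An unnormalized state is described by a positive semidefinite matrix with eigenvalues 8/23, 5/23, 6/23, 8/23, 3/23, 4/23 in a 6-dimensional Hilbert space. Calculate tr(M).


tr(M) = sum of eigenvalues
= 8/23 + 5/23 + 6/23 + 8/23 + 3/23 + 4/23
= 34/23
= 1.4783

1.4783


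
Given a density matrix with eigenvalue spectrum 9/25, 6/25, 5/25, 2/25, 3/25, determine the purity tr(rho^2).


tr(rho^2) = sum of eigenvalues squared
= (9/25)^2 + (6/25)^2 + (5/25)^2 + (2/25)^2 + (3/25)^2
= (81 + 36 + 25 + 4 + 9) / 625
= 155/625
= 0.2480

0.2480


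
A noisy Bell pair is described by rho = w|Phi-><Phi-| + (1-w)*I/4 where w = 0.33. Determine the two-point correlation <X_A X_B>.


|Phi-> = (|00> - |11>)/sqrt(2)
For the pure Bell state, <X_A X_B> = -1 (Bell-state Pauli correlator).
The maximally-mixed part I/4 has tr(I/4 * P tensor P) = 0 for any traceless Pauli P.
So <X_A X_B>_rho = w * (-1) + (1 - w) * 0
= 0.33 * (-1)
= -0.3300

-0.3300


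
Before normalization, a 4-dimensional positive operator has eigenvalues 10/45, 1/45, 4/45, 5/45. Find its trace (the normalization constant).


tr(M) = sum of eigenvalues
= 10/45 + 1/45 + 4/45 + 5/45
= 20/45
= 0.4444

0.4444


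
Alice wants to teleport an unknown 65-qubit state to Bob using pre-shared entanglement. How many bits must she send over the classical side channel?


Quantum teleportation requires 2 classical bits per qubit teleported.
65 qubit(s) -> 2 * 65 = 130 classical bits

130


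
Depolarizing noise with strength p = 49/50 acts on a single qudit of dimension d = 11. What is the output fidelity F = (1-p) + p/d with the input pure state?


F = (1-p) + p/d
= (1 - 0.9800) + 0.9800/11
= 0.0200 + 0.0891
= 0.1091

0.1091


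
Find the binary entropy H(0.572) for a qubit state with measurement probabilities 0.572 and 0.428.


S = -p*log2(p) - (1-p)*log2(1-p)
p = 0.5720, 1-p = 0.4280
= -0.5720 * log2(0.5720) - 0.4280 * log2(0.4280)
= -(-0.4610) - (-0.5240)
= 0.9850

0.9850


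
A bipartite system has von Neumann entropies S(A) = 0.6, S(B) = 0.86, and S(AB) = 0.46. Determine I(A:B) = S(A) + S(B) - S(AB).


I(A:B) = S(A) + S(B) - S(AB)
= 0.6 + 0.86 - 0.46
= 1.0000

1.0000


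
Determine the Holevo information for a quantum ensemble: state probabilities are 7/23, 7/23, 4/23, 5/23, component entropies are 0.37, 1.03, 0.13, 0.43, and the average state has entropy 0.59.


chi = S(rho) - sum_i p_i * S(rho_i)
Weighted entropy = 7/23 * 0.37 + 7/23 * 1.03 + 4/23 * 0.13 + 5/23 * 0.43
= 0.5422
chi = 0.59 - 0.5422
= 0.0478

0.0478


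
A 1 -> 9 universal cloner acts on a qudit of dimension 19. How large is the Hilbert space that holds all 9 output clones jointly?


Output space = H^(tensor 9) where dim(H) = 19
dim = 19^9
= 361 (after 2 factors)
= 6859 (after 3 factors)
= 130321 (after 4 factors)
= 2476099 (after 5 factors)
= 47045881 (after 6 factors)
= 893871739 (after 7 factors)
= 16983563041 (after 8 factors)
= 322687697779 (after 9 factors)
= 322687697779

322687697779


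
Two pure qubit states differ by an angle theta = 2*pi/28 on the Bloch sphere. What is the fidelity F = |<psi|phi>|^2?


For states separated by angle theta on Bloch sphere:
F = cos^2(theta/2)
theta = 2*pi/28 = 0.2244
theta/2 = 0.1122
cos(theta/2) = 0.9937
F = 0.9875

0.9875


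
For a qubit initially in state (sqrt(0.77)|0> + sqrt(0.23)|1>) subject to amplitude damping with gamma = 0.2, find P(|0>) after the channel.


For amplitude damping with parameter gamma on state sqrt(a)|0> + sqrt(b)|1>:
alpha^2 = 0.77, beta^2 = 0.23
P(|0>) = alpha^2 + gamma * beta^2
= 0.77 + 0.2 * 0.23
= 0.77 + 0.0460
= 0.8160

0.8160


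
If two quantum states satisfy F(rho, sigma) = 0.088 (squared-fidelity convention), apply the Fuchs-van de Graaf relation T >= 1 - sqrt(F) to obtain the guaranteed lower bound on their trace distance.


Fuchs-van de Graaf (squared-fidelity convention): 1 - sqrt(F) <= T <= sqrt(1 - F).
Lower bound: T >= 1 - sqrt(F)
sqrt(F) = sqrt(0.088) = 0.2966
T >= 1 - 0.2966
T >= 0.7034

0.7034


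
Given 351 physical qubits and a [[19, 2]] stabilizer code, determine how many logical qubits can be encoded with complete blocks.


Each code block uses 19 physical qubits for 2 logical qubit(s).
Number of complete blocks = floor(351 / 19) = 18
Logical qubits = 18 * 2
= 36

36


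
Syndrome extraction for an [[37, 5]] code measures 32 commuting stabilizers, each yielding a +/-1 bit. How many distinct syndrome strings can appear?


Each stabilizer generator gives a binary (+1 or -1) measurement outcome.
With 32 independent generators:
Total syndromes = 2^32
= 4294967296

4294967296


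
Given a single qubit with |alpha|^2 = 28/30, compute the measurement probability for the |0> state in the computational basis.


|alpha|^2 = 28/30 = 0.9333
|beta|^2 = 1 - 28/30 = 2/30 = 0.0667
P(|0>) = |alpha|^2 = 0.9333

0.9333


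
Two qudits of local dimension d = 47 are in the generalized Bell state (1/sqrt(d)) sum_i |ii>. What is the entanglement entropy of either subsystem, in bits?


For a maximally entangled state in d x d:
S = log2(d) = log2(47)
= 5.5546

5.5546


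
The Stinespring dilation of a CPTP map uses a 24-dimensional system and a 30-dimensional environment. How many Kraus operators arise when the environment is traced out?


Tracing out the environment in an orthonormal basis {|i>_E} gives Kraus operators K_i = <i|_E U |0>_E.
Number of Kraus operators = dim(H_env) = d_env
= 30

30
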